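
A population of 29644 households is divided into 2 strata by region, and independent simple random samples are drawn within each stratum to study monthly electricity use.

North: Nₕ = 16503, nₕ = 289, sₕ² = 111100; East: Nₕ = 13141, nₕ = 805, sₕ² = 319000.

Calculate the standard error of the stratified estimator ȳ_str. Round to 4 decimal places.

Var(ȳ_str) = Σₕ Wₕ²(1 − fₕ)sₕ²/nₕ with Wₕ = Nₕ/N, N = 29644.
North: Wₕ = 0.55670625; term = 0.55670625²·(1 − 0.01751197)·111100/289 = 117.05654.
East: Wₕ = 0.44329375; term = 0.44329375²·(1 − 0.06125866)·319000/805 = 73.10111.
Sum = 190.15765.
SE = √(190.15765) = 13.7898.

13.7898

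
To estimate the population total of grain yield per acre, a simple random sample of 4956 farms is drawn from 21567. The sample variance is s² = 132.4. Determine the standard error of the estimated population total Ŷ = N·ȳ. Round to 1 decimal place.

3093.6

Var(Ŷ) = N²·Var(ȳ) = N²·(1 − n/N)·s²/n.
f = 4956/21567 = 0.22979552; Var(ȳ) = 0.77020448·132.4/4956 = 0.020576084.
Var(Ŷ) = 21567² · 0.020576084 = 9.5706669 × 10^6.
SE(Ŷ) = √(9.5706669 × 10^6) = 3093.6.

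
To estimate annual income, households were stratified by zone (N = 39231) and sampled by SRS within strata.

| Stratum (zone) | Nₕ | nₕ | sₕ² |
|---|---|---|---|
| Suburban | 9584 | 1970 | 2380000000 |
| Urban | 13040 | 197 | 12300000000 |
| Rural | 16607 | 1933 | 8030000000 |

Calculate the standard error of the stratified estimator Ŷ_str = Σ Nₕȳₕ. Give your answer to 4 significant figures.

1.075 × 10^8

Var(Ŷ_str) = Σₕ Nₕ²(1 − fₕ)sₕ²/nₕ.
Suburban: 9584²·(1 − 1970/9584)·2380000000/1970 = 8.8159762 × 10^13.
Urban: 13040²·(1 − 197/13040)·12300000000/197 = 1.0456419 × 10^16.
Rural: 16607²·(1 − 1933/16607)·8030000000/1933 = 1.012333 × 10^15.
Sum = 1.1556912 × 10^16.
SE = √(1.1556912 × 10^16) = 1.075 × 10^8.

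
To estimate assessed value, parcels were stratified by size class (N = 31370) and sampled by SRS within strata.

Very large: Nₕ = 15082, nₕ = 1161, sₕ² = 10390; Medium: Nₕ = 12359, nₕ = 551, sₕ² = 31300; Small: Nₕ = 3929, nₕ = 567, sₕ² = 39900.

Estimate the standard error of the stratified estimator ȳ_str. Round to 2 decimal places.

Var(ȳ_str) = Σₕ Wₕ²(1 − fₕ)sₕ²/nₕ with Wₕ = Nₕ/N, N = 31370.
Very large: Wₕ = 0.48077781; term = 0.48077781²·(1 − 0.07697918)·10390/1161 = 1.9093417.
Medium: Wₕ = 0.39397514; term = 0.39397514²·(1 − 0.04458290)·31300/551 = 8.4240974.
Small: Wₕ = 0.12524705; term = 0.12524705²·(1 − 0.14431153)·39900/567 = 0.9445839.
Sum = 11.278023.
SE = √(11.278023) = 3.36.

3.36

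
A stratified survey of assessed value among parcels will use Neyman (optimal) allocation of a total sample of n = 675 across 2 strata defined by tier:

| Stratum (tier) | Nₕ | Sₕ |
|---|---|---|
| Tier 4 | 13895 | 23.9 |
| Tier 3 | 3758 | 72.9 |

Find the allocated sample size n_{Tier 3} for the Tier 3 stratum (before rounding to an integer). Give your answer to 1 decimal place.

305.1

Neyman allocation: nₕ = n·NₕSₕ / Σⱼ NⱼSⱼ.
Σ NⱼSⱼ = 13895·23.9 + 3758·72.9 = 606048.7.
n_{Tier 3} = 675·3758·72.9 / 606048.7 = 305.1.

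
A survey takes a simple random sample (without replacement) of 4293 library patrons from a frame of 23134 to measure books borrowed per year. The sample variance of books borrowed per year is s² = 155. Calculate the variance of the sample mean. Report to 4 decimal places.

0.0294

Under SRS without replacement, Var(ȳ) = (1 − f)·s²/n with f = n/N = 4293/23134 = 0.18557102.
Var(ȳ) = (1 − 0.18557102)·155/4293 = 0.81442898·0.036105288 = 0.029405193.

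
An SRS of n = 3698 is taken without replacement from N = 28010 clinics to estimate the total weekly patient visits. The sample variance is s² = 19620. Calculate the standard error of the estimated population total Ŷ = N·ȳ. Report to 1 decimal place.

60108.1

Var(Ŷ) = N²·Var(ȳ) = N²·(1 − n/N)·s²/n.
f = 3698/28010 = 0.13202428; Var(ȳ) = 0.86797572·19620/3698 = 4.6051065.
Var(Ŷ) = 28010² · 4.6051065 = 3.6129828 × 10^9.
SE(Ŷ) = √(3.6129828 × 10^9) = 60108.1.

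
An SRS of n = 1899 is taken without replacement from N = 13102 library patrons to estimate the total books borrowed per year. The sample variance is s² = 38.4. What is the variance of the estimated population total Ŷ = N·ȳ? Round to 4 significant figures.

2.968 × 10^6

Var(Ŷ) = N²·Var(ȳ) = N²·(1 − n/N)·s²/n.
f = 1899/13102 = 0.14493970; Var(ȳ) = 0.85506030·38.4/1899 = 0.017290319.
Var(Ŷ) = 13102² · 0.017290319 = 2.9680977 × 10^6.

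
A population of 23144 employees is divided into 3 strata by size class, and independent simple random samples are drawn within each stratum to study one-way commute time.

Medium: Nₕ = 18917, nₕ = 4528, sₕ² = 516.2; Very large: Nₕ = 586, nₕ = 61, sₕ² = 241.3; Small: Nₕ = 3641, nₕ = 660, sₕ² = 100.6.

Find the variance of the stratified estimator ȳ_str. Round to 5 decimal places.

0.06329

Var(ȳ_str) = Σₕ Wₕ²(1 − fₕ)sₕ²/nₕ with Wₕ = Nₕ/N, N = 23144.
Medium: Wₕ = 0.81736087; term = 0.81736087²·(1 − 0.23936142)·516.2/4528 = 0.057931879.
Very large: Wₕ = 0.02531974; term = 0.02531974²·(1 − 0.10409556)·241.3/61 = 0.002271996.
Small: Wₕ = 0.15731939; term = 0.15731939²·(1 − 0.18126888)·100.6/660 = 0.0030885871.
Sum = 0.063292462.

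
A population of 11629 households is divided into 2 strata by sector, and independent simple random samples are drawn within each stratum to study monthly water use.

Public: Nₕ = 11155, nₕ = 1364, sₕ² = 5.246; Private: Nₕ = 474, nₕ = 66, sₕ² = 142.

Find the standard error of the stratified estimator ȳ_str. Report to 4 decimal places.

Var(ȳ_str) = Σₕ Wₕ²(1 − fₕ)sₕ²/nₕ with Wₕ = Nₕ/N, N = 11629.
Public: Wₕ = 0.95923983; term = 0.95923983²·(1 − 0.12227701)·5.246/1364 = 0.0031061741.
Private: Wₕ = 0.04076017; term = 0.04076017²·(1 − 0.13924051)·142/66 = 0.0030767922.
Sum = 0.0061829663.
SE = √(0.0061829663) = 0.0786.

0.0786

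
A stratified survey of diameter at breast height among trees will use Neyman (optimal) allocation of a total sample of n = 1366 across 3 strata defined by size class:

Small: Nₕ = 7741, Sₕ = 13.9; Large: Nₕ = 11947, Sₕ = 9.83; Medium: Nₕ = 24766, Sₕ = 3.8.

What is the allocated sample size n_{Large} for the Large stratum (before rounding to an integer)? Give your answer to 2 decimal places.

Neyman allocation: nₕ = n·NₕSₕ / Σⱼ NⱼSⱼ.
Σ NⱼSⱼ = 7741·13.9 + 11947·9.83 + 24766·3.8 = 319149.71.
n_{Large} = 1366·11947·9.83 / 319149.71 = 502.65.

502.65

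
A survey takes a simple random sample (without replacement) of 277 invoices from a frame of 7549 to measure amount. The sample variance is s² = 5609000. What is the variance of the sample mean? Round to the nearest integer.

Under SRS without replacement, Var(ȳ) = (1 − f)·s²/n with f = n/N = 277/7549 = 0.03669360.
Var(ȳ) = (1 − 0.03669360)·5609000/277 = 0.96330640·20249.097 = 19506.085.

19506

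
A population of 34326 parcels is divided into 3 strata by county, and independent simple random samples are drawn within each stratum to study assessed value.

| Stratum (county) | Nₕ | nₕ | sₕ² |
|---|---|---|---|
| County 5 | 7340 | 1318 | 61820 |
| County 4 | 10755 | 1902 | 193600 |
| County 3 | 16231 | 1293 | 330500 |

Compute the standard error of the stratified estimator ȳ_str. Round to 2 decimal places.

7.91

Var(ȳ_str) = Σₕ Wₕ²(1 − fₕ)sₕ²/nₕ with Wₕ = Nₕ/N, N = 34326.
County 5: Wₕ = 0.21383208; term = 0.21383208²·(1 − 0.17956403)·61820/1318 = 1.7595597.
County 4: Wₕ = 0.31331935; term = 0.31331935²·(1 − 0.17684798)·193600/1902 = 8.2252541.
County 3: Wₕ = 0.47284857; term = 0.47284857²·(1 − 0.07966237)·330500/1293 = 52.5974.
Sum = 62.582214.
SE = √(62.582214) = 7.91.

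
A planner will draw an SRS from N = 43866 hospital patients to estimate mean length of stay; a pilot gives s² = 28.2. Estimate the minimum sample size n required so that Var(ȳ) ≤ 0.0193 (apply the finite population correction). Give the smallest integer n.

Without fpc, n₀ = s²/D = 28.2/0.0193 = 1461.1399.
With fpc, (1 − n/N)·s²/n ≤ D requires n ≥ n₀/(1 + n₀/N) = 1461.1399/(1 + 1461.1399/43866) = 1414.0394.
Rounding up, n = 1415.

1415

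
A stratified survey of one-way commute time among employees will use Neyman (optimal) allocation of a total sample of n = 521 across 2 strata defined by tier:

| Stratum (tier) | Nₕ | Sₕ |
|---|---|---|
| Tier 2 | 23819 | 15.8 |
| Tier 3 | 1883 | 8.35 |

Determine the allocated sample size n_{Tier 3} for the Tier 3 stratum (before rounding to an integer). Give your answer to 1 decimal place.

Neyman allocation: nₕ = n·NₕSₕ / Σⱼ NⱼSⱼ.
Σ NⱼSⱼ = 23819·15.8 + 1883·8.35 = 392063.25.
n_{Tier 3} = 521·1883·8.35 / 392063.25 = 20.9.

20.9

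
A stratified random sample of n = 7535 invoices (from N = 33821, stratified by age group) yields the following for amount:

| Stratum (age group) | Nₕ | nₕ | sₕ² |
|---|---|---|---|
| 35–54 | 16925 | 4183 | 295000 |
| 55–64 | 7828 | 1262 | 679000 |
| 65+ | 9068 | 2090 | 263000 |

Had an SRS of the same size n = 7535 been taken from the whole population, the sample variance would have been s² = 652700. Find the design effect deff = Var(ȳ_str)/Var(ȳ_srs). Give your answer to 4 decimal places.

0.6600

Var(ȳ_str) = Σ Wₕ²(1−fₕ)sₕ²/nₕ with Wₕ = Nₕ/33821:
  35–54: (16925/33821)²·(1−4183/16925)·295000/4183 = 13.2962
  55–64: (7828/33821)²·(1−1262/7828)·679000/1262 = 24.176266
  65+: (9068/33821)²·(1−2090/9068)·263000/2090 = 6.9611189
  → Var(ȳ_str) = 44.433585.
Var(ȳ_srs) = (1 − 7535/33821)·652700/7535 = 67.323768.
deff = 44.433585 / 67.323768 = 0.6600.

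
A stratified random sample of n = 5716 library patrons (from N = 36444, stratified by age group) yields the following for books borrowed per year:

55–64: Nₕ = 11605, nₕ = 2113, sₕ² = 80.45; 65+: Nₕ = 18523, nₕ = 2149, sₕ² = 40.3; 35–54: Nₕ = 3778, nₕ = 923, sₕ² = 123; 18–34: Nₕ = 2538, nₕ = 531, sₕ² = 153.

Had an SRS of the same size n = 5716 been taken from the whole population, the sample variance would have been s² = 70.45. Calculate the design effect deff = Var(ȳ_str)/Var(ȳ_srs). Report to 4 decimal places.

0.9264

Var(ȳ_str) = Σ Wₕ²(1−fₕ)sₕ²/nₕ with Wₕ = Nₕ/36444:
  55–64: (11605/36444)²·(1−2113/11605)·80.45/2113 = 0.0031577471
  65+: (18523/36444)²·(1−2149/18523)·40.3/2149 = 0.004282355
  35–54: (3778/36444)²·(1−923/3778)·123/923 = 0.0010822296
  18–34: (2538/36444)²·(1−531/2538)·153/531 = 0.0011050548
  → Var(ȳ_str) = 0.0096273865.
Var(ȳ_srs) = (1 − 5716/36444)·70.45/5716 = 0.01039195.
deff = 0.0096273865 / 0.01039195 = 0.9264.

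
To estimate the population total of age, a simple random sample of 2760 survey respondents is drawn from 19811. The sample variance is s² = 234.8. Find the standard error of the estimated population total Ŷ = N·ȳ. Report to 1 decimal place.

Var(Ŷ) = N²·Var(ȳ) = N²·(1 − n/N)·s²/n.
f = 2760/19811 = 0.13931654; Var(ȳ) = 0.86068346·234.8/2760 = 0.073220462.
Var(Ŷ) = 19811² · 0.073220462 = 2.8737254 × 10^7.
SE(Ŷ) = √(2.8737254 × 10^7) = 5360.7.

5360.7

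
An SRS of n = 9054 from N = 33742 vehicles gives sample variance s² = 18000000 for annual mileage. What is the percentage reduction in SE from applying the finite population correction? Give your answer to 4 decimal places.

f = n/N = 9054/33742 = 0.26833027.
SE_no-fpc = √(s²/n) = 44.587796; SE_fpc = √((1−f)s²/n) = 38.139373.
Ratio = √(1−f) = 0.85537695. Reduction = 100·(1 − 0.85537695) = 14.4623%.

14.4623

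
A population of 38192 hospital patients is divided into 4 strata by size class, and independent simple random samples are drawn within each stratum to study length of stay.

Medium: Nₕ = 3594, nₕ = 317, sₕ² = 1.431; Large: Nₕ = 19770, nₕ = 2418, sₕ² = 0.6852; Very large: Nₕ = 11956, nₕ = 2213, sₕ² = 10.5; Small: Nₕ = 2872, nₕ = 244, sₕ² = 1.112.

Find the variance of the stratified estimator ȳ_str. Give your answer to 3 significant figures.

5.06 × 10^-4

Var(ȳ_str) = Σₕ Wₕ²(1 − fₕ)sₕ²/nₕ with Wₕ = Nₕ/N, N = 38192.
Medium: Wₕ = 0.09410348; term = 0.09410348²·(1 − 0.08820256)·1.431/317 = 3.6449375 × 10^-5.
Large: Wₕ = 0.51764767; term = 0.51764767²·(1 − 0.12230653)·0.6852/2418 = 6.664575 × 10^-5.
Very large: Wₕ = 0.31304985; term = 0.31304985²·(1 − 0.18509535)·10.5/2213 = 3.7891491 × 10^-4.
Small: Wₕ = 0.07519899; term = 0.07519899²·(1 − 0.08495822)·1.112/244 = 2.3581963 × 10^-5.
Sum = 5.05592 × 10^-4.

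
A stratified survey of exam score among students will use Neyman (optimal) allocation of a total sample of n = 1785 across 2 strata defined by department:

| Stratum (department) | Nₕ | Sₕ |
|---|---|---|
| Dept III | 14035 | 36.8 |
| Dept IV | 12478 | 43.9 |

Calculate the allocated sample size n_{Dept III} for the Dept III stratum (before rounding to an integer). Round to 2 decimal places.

866.25

Neyman allocation: nₕ = n·NₕSₕ / Σⱼ NⱼSⱼ.
Σ NⱼSⱼ = 14035·36.8 + 12478·43.9 = 1.0642722 × 10^6.
n_{Dept III} = 1785·14035·36.8 / (1.0642722 × 10^6) = 866.25.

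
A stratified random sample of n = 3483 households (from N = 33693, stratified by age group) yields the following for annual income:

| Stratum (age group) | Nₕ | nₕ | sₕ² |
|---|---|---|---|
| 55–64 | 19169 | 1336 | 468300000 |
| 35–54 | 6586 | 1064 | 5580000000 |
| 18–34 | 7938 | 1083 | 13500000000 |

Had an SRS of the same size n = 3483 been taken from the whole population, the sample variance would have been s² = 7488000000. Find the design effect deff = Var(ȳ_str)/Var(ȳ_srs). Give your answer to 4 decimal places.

Var(ȳ_str) = Σ Wₕ²(1−fₕ)sₕ²/nₕ with Wₕ = Nₕ/33693:
  55–64: (19169/33693)²·(1−1336/19169)·468300000/1336 = 105550.96
  35–54: (6586/33693)²·(1−1064/6586)·5580000000/1064 = 168008.53
  18–34: (7938/33693)²·(1−1083/7938)·13500000000/1083 = 597509.07
  → Var(ȳ_str) = 871068.56.
Var(ȳ_srs) = (1 − 3483/33693)·7488000000/3483 = 1.9276288 × 10^6.
deff = 871068.56 / (1.9276288 × 10^6) = 0.4519.

0.4519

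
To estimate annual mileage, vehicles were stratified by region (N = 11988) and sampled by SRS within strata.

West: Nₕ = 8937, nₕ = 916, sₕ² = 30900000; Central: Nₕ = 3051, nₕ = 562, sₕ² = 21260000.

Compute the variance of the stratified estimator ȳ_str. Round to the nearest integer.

Var(ȳ_str) = Σₕ Wₕ²(1 − fₕ)sₕ²/nₕ with Wₕ = Nₕ/N, N = 11988.
West: Wₕ = 0.74549550; term = 0.74549550²·(1 − 0.10249524)·30900000/916 = 16826.346.
Central: Wₕ = 0.25450450; term = 0.25450450²·(1 − 0.18420190)·21260000/562 = 1998.9438.
Sum = 18825.29.

18825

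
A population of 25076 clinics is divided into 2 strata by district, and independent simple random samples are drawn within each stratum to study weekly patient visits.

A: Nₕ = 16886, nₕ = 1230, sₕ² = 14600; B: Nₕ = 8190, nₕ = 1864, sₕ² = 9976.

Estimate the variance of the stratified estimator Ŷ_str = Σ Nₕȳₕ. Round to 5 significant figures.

Var(Ŷ_str) = Σₕ Nₕ²(1 − fₕ)sₕ²/nₕ.
A: 16886²·(1 − 1230/16886)·14600/1230 = 3.1380174 × 10^9.
B: 8190²·(1 − 1864/8190)·9976/1864 = 2.7728324 × 10^8.
Sum = 3.4153006 × 10^9.

3.4153 × 10^9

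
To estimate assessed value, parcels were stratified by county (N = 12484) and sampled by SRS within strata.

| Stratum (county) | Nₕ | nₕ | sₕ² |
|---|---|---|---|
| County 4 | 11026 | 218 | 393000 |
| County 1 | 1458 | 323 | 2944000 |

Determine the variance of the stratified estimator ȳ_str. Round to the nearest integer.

1475

Var(ȳ_str) = Σₕ Wₕ²(1 − fₕ)sₕ²/nₕ with Wₕ = Nₕ/N, N = 12484.
County 4: Wₕ = 0.88321051; term = 0.88321051²·(1 − 0.01977145)·393000/218 = 1378.4527.
County 1: Wₕ = 0.11678949; term = 0.11678949²·(1 − 0.22153635)·2944000/323 = 96.779004.
Sum = 1475.2317.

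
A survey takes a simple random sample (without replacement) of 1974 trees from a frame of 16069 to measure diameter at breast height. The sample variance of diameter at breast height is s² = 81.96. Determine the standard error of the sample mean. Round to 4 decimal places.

Under SRS without replacement, Var(ȳ) = (1 − f)·s²/n with f = n/N = 1974/16069 = 0.12284523.
Var(ȳ) = (1 − 0.12284523)·81.96/1974 = 0.87715477·0.041519757 = 0.036419253.
SE(ȳ) = √(0.036419253) = 0.1908.

0.1908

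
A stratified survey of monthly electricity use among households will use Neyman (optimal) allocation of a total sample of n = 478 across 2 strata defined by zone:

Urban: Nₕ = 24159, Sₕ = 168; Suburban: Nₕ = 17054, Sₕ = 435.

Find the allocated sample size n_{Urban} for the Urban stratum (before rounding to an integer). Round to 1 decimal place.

Neyman allocation: nₕ = n·NₕSₕ / Σⱼ NⱼSⱼ.
Σ NⱼSⱼ = 24159·168 + 17054·435 = 1.1477202 × 10^7.
n_{Urban} = 478·24159·168 / (1.1477202 × 10^7) = 169.0.

169.0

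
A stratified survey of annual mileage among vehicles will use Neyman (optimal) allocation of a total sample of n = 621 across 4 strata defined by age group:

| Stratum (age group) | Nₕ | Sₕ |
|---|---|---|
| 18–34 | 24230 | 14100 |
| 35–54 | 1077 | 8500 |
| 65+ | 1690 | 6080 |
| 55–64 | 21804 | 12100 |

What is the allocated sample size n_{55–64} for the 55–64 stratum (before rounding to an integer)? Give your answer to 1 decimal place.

262.2

Neyman allocation: nₕ = n·NₕSₕ / Σⱼ NⱼSⱼ.
Σ NⱼSⱼ = 24230·14100 + 1077·8500 + 1690·6080 + 21804·12100 = 6.249011 × 10^8.
n_{55–64} = 621·21804·12100 / (6.249011 × 10^8) = 262.2.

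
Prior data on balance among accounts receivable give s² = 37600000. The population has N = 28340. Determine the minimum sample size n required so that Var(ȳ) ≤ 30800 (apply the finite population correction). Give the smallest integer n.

1171

Without fpc, n₀ = s²/D = 37600000/30800 = 1220.7792.
With fpc, (1 − n/N)·s²/n ≤ D requires n ≥ n₀/(1 + n₀/N) = 1220.7792/(1 + 1220.7792/28340) = 1170.3644.
Rounding up, n = 1171.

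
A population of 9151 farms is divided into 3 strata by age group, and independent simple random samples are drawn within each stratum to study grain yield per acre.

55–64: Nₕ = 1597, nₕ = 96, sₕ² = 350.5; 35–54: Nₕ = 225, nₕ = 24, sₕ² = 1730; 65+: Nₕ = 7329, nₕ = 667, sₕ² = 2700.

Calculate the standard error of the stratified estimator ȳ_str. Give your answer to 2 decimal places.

1.58

Var(ȳ_str) = Σₕ Wₕ²(1 − fₕ)sₕ²/nₕ with Wₕ = Nₕ/N, N = 9151.
55–64: Wₕ = 0.17451645; term = 0.17451645²·(1 − 0.06011271)·350.5/96 = 0.10451179.
35–54: Wₕ = 0.02458748; term = 0.02458748²·(1 − 0.10666667)·1730/24 = 0.038929276.
65+: Wₕ = 0.80089608; term = 0.80089608²·(1 − 0.09100832)·2700/667 = 2.3602074.
Sum = 2.5036485.
SE = √(2.5036485) = 1.58.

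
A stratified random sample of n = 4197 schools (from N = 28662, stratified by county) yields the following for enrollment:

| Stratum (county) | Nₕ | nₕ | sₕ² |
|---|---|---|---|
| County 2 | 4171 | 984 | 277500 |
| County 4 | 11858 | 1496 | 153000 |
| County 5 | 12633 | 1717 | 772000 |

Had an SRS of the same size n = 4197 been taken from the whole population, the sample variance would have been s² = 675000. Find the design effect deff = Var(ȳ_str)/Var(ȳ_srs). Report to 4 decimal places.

Var(ȳ_str) = Σ Wₕ²(1−fₕ)sₕ²/nₕ with Wₕ = Nₕ/28662:
  County 2: (4171/28662)²·(1−984/4171)·277500/984 = 4.5632804
  County 4: (11858/28662)²·(1−1496/11858)·153000/1496 = 15.296846
  County 5: (12633/28662)²·(1−1717/12633)·772000/1717 = 75.47516
  → Var(ȳ_str) = 95.335286.
Var(ȳ_srs) = (1 − 4197/28662)·675000/4197 = 137.27882.
deff = 95.335286 / 137.27882 = 0.6945.

0.6945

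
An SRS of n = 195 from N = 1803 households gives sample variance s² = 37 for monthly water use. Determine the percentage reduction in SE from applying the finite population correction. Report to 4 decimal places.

f = n/N = 195/1803 = 0.10815308.
SE_no-fpc = √(s²/n) = 0.43559567; SE_fpc = √((1−f)s²/n) = 0.4113663.
Ratio = √(1−f) = 0.94437647. Reduction = 100·(1 − 0.94437647) = 5.5624%.

5.5624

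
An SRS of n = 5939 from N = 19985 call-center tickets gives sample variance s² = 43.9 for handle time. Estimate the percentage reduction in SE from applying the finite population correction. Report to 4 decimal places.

f = n/N = 5939/19985 = 0.29717288.
SE_no-fpc = √(s²/n) = 0.085975676; SE_fpc = √((1−f)s²/n) = 0.072077523.
Ratio = √(1−f) = 0.83834785. Reduction = 100·(1 − 0.83834785) = 16.1652%.

16.1652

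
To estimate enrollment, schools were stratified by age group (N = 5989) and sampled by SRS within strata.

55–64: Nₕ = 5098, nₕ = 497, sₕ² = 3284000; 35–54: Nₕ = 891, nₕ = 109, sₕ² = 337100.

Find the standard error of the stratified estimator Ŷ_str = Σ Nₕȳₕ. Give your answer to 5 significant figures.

Var(Ŷ_str) = Σₕ Nₕ²(1 − fₕ)sₕ²/nₕ.
55–64: 5098²·(1 − 497/5098)·3284000/497 = 1.5498827 × 10^11.
35–54: 891²·(1 − 109/891)·337100/109 = 2.1548484 × 10^9.
Sum = 1.5714312 × 10^11.
SE = √(1.5714312 × 10^11) = 396410.

396410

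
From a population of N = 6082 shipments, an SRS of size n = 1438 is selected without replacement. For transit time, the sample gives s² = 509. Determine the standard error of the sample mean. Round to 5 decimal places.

0.51988

Under SRS without replacement, Var(ȳ) = (1 − f)·s²/n with f = n/N = 1438/6082 = 0.23643538.
Var(ȳ) = (1 − 0.23643538)·509/1438 = 0.76356462·0.35396384 = 0.27027426.
SE(ȳ) = √(0.27027426) = 0.51988.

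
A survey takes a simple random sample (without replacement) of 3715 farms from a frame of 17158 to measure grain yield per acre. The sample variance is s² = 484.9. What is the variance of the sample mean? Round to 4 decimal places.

0.1023

Under SRS without replacement, Var(ȳ) = (1 − f)·s²/n with f = n/N = 3715/17158 = 0.21651708.
Var(ȳ) = (1 − 0.21651708)·484.9/3715 = 0.78348292·0.1305249 = 0.10226403.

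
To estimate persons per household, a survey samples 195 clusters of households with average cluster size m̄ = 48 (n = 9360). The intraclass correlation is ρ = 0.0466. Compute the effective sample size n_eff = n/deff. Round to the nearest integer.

2934

deff = 1 + (48 − 1)·0.0466 = 1 + 2.1902 = 3.1902.
n_eff = 9360 / 3.1902 = 2934.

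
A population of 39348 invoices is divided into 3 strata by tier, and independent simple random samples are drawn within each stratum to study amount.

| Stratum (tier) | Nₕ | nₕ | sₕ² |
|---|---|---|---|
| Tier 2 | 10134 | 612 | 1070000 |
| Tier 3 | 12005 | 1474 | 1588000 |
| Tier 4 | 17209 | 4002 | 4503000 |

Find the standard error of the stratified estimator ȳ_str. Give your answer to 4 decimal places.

Var(ȳ_str) = Σₕ Wₕ²(1 − fₕ)sₕ²/nₕ with Wₕ = Nₕ/N, N = 39348.
Tier 2: Wₕ = 0.25754803; term = 0.25754803²·(1 − 0.06039076)·1070000/612 = 108.96728.
Tier 3: Wₕ = 0.30509810; term = 0.30509810²·(1 − 0.12278217)·1588000/1474 = 87.970987.
Tier 4: Wₕ = 0.43735387; term = 0.43735387²·(1 − 0.23255273)·4503000/4002 = 165.17311.
Sum = 362.11138.
SE = √(362.11138) = 19.0292.

19.0292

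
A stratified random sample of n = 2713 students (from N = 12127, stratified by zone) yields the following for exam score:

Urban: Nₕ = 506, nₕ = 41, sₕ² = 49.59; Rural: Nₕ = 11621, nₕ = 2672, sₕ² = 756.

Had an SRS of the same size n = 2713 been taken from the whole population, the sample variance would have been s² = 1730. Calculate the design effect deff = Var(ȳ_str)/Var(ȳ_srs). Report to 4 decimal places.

0.4081

Var(ȳ_str) = Σ Wₕ²(1−fₕ)sₕ²/nₕ with Wₕ = Nₕ/12127:
  Urban: (506/12127)²·(1−41/506)·49.59/41 = 0.0019351158
  Rural: (11621/12127)²·(1−2672/11621)·756/2672 = 0.20007674
  → Var(ȳ_str) = 0.20201186.
Var(ȳ_srs) = (1 − 2713/12127)·1730/2713 = 0.49501359.
deff = 0.20201186 / 0.49501359 = 0.4081.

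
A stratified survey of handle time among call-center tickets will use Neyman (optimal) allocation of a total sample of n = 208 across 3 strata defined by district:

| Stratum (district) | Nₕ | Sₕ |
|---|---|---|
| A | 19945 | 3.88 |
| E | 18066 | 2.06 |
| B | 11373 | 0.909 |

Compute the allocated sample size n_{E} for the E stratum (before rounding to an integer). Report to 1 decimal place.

Neyman allocation: nₕ = n·NₕSₕ / Σⱼ NⱼSⱼ.
Σ NⱼSⱼ = 19945·3.88 + 18066·2.06 + 11373·0.909 = 124940.62.
n_{E} = 208·18066·2.06 / 124940.62 = 62.0.

62.0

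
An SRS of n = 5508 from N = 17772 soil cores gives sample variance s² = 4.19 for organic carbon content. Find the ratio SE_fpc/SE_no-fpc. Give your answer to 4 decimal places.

0.8307

f = n/N = 5508/17772 = 0.30992573.
SE_no-fpc = √(s²/n) = 0.027581002; SE_fpc = √((1−f)s²/n) = 0.022911734.
Ratio = √(1−f) = 0.83070709.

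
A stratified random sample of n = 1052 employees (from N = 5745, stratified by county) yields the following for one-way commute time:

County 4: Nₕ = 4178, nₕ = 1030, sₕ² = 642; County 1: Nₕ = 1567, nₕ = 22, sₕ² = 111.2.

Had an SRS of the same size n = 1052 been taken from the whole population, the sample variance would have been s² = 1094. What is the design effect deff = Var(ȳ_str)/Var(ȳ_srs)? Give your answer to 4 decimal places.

Var(ȳ_str) = Σ Wₕ²(1−fₕ)sₕ²/nₕ with Wₕ = Nₕ/5745:
  County 4: (4178/5745)²·(1−1030/4178)·642/1030 = 0.24838244
  County 1: (1567/5745)²·(1−22/1567)·111.2/22 = 0.37076567
  → Var(ȳ_str) = 0.61914811.
Var(ȳ_srs) = (1 − 1052/5745)·1094/1052 = 0.8494975.
deff = 0.61914811 / 0.8494975 = 0.7288.

0.7288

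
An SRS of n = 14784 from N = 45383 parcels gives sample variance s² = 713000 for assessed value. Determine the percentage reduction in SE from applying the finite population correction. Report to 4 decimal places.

17.8879

f = n/N = 14784/45383 = 0.32576075.
SE_no-fpc = √(s²/n) = 6.9446248; SE_fpc = √((1−f)s²/n) = 5.7023754.
Ratio = √(1−f) = 0.82112073. Reduction = 100·(1 − 0.82112073) = 17.8879%.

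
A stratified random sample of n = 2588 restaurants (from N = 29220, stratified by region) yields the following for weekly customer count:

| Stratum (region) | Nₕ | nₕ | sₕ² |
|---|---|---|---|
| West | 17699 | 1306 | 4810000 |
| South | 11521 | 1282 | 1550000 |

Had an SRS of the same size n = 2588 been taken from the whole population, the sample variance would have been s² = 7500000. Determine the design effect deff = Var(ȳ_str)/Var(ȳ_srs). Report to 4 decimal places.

Var(ȳ_str) = Σ Wₕ²(1−fₕ)sₕ²/nₕ with Wₕ = Nₕ/29220:
  West: (17699/29220)²·(1−1306/17699)·4810000/1306 = 1251.5513
  South: (11521/29220)²·(1−1282/11521)·1550000/1282 = 167.04403
  → Var(ȳ_str) = 1418.5953.
Var(ȳ_srs) = (1 − 2588/29220)·7500000/2588 = 2641.3172.
deff = 1418.5953 / 2641.3172 = 0.5371.

0.5371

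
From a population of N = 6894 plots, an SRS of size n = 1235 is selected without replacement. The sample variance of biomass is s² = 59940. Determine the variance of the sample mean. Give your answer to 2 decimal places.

39.84

Under SRS without replacement, Var(ȳ) = (1 − f)·s²/n with f = n/N = 1235/6894 = 0.17914128.
Var(ȳ) = (1 − 0.17914128)·59940/1235 = 0.82085872·48.534413 = 39.839896.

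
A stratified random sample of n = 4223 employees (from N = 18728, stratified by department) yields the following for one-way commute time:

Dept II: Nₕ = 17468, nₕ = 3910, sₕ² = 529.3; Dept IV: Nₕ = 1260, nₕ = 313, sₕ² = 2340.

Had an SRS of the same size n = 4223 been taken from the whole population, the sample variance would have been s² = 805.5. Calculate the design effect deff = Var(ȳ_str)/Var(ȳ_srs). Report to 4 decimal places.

0.7909

Var(ȳ_str) = Σ Wₕ²(1−fₕ)sₕ²/nₕ with Wₕ = Nₕ/18728:
  Dept II: (17468/18728)²·(1−3910/17468)·529.3/3910 = 0.091407356
  Dept IV: (1260/18728)²·(1−313/1260)·2340/313 = 0.025433682
  → Var(ȳ_str) = 0.11684104.
Var(ȳ_srs) = (1 − 4223/18728)·805.5/4223 = 0.14773071.
deff = 0.11684104 / 0.14773071 = 0.7909.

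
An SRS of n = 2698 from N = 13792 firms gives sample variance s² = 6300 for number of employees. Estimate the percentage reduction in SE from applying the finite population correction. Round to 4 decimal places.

f = n/N = 2698/13792 = 0.19562065.
SE_no-fpc = √(s²/n) = 1.5280913; SE_fpc = √((1−f)s²/n) = 1.3705023.
Ratio = √(1−f) = 0.89687198. Reduction = 100·(1 − 0.89687198) = 10.3128%.

10.3128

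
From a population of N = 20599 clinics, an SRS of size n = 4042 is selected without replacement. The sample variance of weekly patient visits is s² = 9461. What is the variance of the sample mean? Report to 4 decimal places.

Under SRS without replacement, Var(ȳ) = (1 − f)·s²/n with f = n/N = 4042/20599 = 0.19622312.
Var(ȳ) = (1 − 0.19622312)·9461/4042 = 0.80377688·2.3406729 = 1.8813788.

1.8814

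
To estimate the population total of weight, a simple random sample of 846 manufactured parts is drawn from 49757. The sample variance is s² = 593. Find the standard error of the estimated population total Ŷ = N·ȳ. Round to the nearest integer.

41302

Var(Ŷ) = N²·Var(ȳ) = N²·(1 − n/N)·s²/n.
f = 846/49757 = 0.01700263; Var(ȳ) = 0.98299737·593/846 = 0.68902771.
Var(Ŷ) = 49757² · 0.68902771 = 1.7058666 × 10^9.
SE(Ŷ) = √(1.7058666 × 10^9) = 41302.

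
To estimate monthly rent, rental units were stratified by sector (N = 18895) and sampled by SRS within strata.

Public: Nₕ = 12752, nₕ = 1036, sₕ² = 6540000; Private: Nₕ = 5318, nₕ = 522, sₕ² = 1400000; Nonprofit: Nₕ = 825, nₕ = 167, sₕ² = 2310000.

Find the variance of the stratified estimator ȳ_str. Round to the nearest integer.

Var(ȳ_str) = Σₕ Wₕ²(1 − fₕ)sₕ²/nₕ with Wₕ = Nₕ/N, N = 18895.
Public: Wₕ = 0.67488754; term = 0.67488754²·(1 − 0.08124216)·6540000/1036 = 2641.6901.
Private: Wₕ = 0.28145012; term = 0.28145012²·(1 − 0.09815720)·1400000/522 = 191.59812.
Nonprofit: Wₕ = 0.04366234; term = 0.04366234²·(1 − 0.20242424)·2310000/167 = 21.032048.
Sum = 2854.3203.

2854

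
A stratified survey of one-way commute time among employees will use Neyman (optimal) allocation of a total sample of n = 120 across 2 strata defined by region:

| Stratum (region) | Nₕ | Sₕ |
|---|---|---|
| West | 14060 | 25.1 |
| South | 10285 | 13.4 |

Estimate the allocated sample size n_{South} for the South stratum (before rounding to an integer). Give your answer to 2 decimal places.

33.70

Neyman allocation: nₕ = n·NₕSₕ / Σⱼ NⱼSⱼ.
Σ NⱼSⱼ = 14060·25.1 + 10285·13.4 = 490725.
n_{South} = 120·10285·13.4 / 490725 = 33.70.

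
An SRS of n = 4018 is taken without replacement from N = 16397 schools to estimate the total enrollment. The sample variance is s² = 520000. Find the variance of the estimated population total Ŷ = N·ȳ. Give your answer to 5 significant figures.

Var(Ŷ) = N²·Var(ȳ) = N²·(1 − n/N)·s²/n.
f = 4018/16397 = 0.24504483; Var(ȳ) = 0.75495517·520000/4018 = 97.704502.
Var(Ŷ) = 16397² · 97.704502 = 2.626899 × 10^10.

2.6269 × 10^10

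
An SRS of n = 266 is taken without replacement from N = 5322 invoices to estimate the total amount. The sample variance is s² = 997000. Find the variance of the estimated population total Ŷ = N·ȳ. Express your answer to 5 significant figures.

Var(Ŷ) = N²·Var(ȳ) = N²·(1 − n/N)·s²/n.
f = 266/5322 = 0.04998121; Var(ȳ) = 0.95001879·997000/266 = 3560.7847.
Var(Ŷ) = 5322² · 3560.7847 = 1.0085454 × 10^11.

1.0085 × 10^11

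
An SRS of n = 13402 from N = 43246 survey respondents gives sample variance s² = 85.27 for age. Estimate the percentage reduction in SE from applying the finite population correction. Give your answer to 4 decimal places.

f = n/N = 13402/43246 = 0.30990149.
SE_no-fpc = √(s²/n) = 0.079765175; SE_fpc = √((1−f)s²/n) = 0.06626266.
Ratio = √(1−f) = 0.83072168. Reduction = 100·(1 − 0.83072168) = 16.9278%.

16.9278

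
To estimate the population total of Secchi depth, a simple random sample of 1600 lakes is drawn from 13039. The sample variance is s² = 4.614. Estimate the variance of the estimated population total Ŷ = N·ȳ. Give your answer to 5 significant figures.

430120

Var(Ŷ) = N²·Var(ȳ) = N²·(1 − n/N)·s²/n.
f = 1600/13039 = 0.12270880; Var(ȳ) = 0.87729120·4.614/1600 = 0.0025298885.
Var(Ŷ) = 13039² · 0.0025298885 = 430120.31.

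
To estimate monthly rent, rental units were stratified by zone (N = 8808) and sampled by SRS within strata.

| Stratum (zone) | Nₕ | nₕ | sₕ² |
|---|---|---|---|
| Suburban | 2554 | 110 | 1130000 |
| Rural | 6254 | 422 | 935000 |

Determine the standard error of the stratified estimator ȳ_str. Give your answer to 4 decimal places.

43.2223

Var(ȳ_str) = Σₕ Wₕ²(1 − fₕ)sₕ²/nₕ with Wₕ = Nₕ/N, N = 8808.
Suburban: Wₕ = 0.28996367; term = 0.28996367²·(1 − 0.04306969)·1130000/110 = 826.51976.
Rural: Wₕ = 0.71003633; term = 0.71003633²·(1 − 0.06747681)·935000/422 = 1041.6455.
Sum = 1868.1653.
SE = √(1868.1653) = 43.2223.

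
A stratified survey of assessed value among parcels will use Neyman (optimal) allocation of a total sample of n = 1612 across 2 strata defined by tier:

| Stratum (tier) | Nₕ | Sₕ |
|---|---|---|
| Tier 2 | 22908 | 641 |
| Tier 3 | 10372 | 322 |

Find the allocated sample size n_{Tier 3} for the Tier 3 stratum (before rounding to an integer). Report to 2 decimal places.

Neyman allocation: nₕ = n·NₕSₕ / Σⱼ NⱼSⱼ.
Σ NⱼSⱼ = 22908·641 + 10372·322 = 1.8023812 × 10^7.
n_{Tier 3} = 1612·10372·322 / (1.8023812 × 10^7) = 298.70.

298.70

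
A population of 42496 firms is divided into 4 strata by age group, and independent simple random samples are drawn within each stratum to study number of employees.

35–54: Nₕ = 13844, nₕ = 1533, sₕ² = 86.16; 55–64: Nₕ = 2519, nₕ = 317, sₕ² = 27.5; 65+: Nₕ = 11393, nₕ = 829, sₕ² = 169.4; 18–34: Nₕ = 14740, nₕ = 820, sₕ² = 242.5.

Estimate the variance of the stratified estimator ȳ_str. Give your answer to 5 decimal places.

Var(ȳ_str) = Σₕ Wₕ²(1 − fₕ)sₕ²/nₕ with Wₕ = Nₕ/N, N = 42496.
35–54: Wₕ = 0.32577184; term = 0.32577184²·(1 − 0.11073389)·86.16/1533 = 0.00530423.
55–64: Wₕ = 0.05927617; term = 0.05927617²·(1 − 0.12584359)·27.5/317 = 2.6645435 × 10^-4.
65+: Wₕ = 0.26809582; term = 0.26809582²·(1 − 0.07276398)·169.4/829 = 0.013618499.
18–34: Wₕ = 0.34685617; term = 0.34685617²·(1 − 0.05563094)·242.5/820 = 0.03359994.
Sum = 0.052789123.

0.05279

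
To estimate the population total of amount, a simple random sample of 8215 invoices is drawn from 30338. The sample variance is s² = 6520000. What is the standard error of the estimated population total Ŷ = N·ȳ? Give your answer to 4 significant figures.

Var(Ŷ) = N²·Var(ȳ) = N²·(1 − n/N)·s²/n.
f = 8215/30338 = 0.27078252; Var(ȳ) = 0.72921748·6520000/8215 = 578.75812.
Var(Ŷ) = 30338² · 578.75812 = 5.3268564 × 10^11.
SE(Ŷ) = √(5.3268564 × 10^11) = 729900.

729900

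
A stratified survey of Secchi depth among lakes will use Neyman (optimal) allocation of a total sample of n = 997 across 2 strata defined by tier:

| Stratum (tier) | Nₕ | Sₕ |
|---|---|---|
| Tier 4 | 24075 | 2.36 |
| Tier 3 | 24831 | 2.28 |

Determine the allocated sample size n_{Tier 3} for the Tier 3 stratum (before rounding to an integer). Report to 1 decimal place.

Neyman allocation: nₕ = n·NₕSₕ / Σⱼ NⱼSⱼ.
Σ NⱼSⱼ = 24075·2.36 + 24831·2.28 = 113431.68.
n_{Tier 3} = 997·24831·2.28 / 113431.68 = 497.6.

497.6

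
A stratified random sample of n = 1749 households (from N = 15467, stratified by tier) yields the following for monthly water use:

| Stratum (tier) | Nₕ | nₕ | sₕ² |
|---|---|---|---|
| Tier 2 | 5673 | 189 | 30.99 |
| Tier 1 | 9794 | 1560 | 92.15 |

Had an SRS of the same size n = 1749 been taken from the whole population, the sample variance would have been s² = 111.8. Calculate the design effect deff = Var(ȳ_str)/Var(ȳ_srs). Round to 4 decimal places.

Var(ȳ_str) = Σ Wₕ²(1−fₕ)sₕ²/nₕ with Wₕ = Nₕ/15467:
  Tier 2: (5673/15467)²·(1−189/5673)·30.99/189 = 0.021323468
  Tier 1: (9794/15467)²·(1−1560/9794)·92.15/1560 = 0.019912672
  → Var(ȳ_str) = 0.04123614.
Var(ȳ_srs) = (1 − 1749/15467)·111.8/1749 = 0.056693949.
deff = 0.04123614 / 0.056693949 = 0.7273.

0.7273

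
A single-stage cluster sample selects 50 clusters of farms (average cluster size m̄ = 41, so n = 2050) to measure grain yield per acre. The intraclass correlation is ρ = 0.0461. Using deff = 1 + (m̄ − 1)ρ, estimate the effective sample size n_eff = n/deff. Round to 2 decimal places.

deff = 1 + (41 − 1)·0.0461 = 1 + 1.844 = 2.844.
n_eff = 2050 / 2.844 = 720.82.

720.82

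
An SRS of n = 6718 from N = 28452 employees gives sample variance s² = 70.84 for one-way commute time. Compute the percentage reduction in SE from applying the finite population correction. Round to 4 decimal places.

f = n/N = 6718/28452 = 0.23611697.
SE_no-fpc = √(s²/n) = 0.1026879; SE_fpc = √((1−f)s²/n) = 0.089749638.
Ratio = √(1−f) = 0.87400402. Reduction = 100·(1 − 0.87400402) = 12.5996%.

12.5996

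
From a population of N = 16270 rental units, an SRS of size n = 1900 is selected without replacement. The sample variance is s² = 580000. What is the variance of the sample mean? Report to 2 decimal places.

Under SRS without replacement, Var(ȳ) = (1 − f)·s²/n with f = n/N = 1900/16270 = 0.11677935.
Var(ȳ) = (1 − 0.11677935)·580000/1900 = 0.88322065·305.26316 = 269.61473.

269.61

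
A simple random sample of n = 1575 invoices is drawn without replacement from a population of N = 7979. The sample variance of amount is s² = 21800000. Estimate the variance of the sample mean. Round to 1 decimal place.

Under SRS without replacement, Var(ȳ) = (1 − f)·s²/n with f = n/N = 1575/7979 = 0.19739316.
Var(ȳ) = (1 − 0.19739316)·21800000/1575 = 0.80260684·13841.27 = 11109.098.

11109.1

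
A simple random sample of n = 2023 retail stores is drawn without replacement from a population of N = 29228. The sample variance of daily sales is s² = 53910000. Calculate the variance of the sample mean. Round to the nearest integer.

24804

Under SRS without replacement, Var(ȳ) = (1 − f)·s²/n with f = n/N = 2023/29228 = 0.06921445.
Var(ȳ) = (1 − 0.06921445)·53910000/2023 = 0.93078555·26648.542 = 24804.078.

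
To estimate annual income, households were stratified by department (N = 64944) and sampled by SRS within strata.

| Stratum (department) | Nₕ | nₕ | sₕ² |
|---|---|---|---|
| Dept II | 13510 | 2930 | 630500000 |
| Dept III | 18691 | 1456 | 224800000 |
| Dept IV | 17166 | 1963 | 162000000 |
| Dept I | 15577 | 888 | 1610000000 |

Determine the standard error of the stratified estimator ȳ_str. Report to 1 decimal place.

Var(ȳ_str) = Σₕ Wₕ²(1 − fₕ)sₕ²/nₕ with Wₕ = Nₕ/N, N = 64944.
Dept II: Wₕ = 0.20802538; term = 0.20802538²·(1 − 0.21687639)·630500000/2930 = 7292.5669.
Dept III: Wₕ = 0.28780180; term = 0.28780180²·(1 − 0.07789845)·224800000/1456 = 11792.359.
Dept IV: Wₕ = 0.26432003; term = 0.26432003²·(1 − 0.11435396)·162000000/1963 = 5106.4026.
Dept I: Wₕ = 0.23985280; term = 0.23985280²·(1 − 0.05700713)·1610000000/888 = 98358.273.
Sum = 122549.6.
SE = √(122549.6) = 350.1.

350.1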